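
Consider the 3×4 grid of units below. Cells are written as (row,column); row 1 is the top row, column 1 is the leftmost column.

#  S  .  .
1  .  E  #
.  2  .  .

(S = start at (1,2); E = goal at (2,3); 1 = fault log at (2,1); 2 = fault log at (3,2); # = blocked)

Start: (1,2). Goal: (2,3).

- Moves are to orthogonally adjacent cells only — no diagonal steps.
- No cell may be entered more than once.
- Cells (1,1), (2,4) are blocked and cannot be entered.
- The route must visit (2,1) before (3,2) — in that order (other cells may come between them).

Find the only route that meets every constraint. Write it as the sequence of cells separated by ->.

The waypoints must appear in the order (2,1), (3,2), with no cell reused.
Route from (1,2): down 1 to (2,2), left 1 to (2,1), down 1 to (3,1), right 2 to (3,3), up 1 to (2,3) — 6 moves in all.
Check: order respected (1 at step 2, 2 at step 4).

(1,2) -> (2,2) -> (2,1) -> (3,1) -> (3,2) -> (3,3) -> (2,3)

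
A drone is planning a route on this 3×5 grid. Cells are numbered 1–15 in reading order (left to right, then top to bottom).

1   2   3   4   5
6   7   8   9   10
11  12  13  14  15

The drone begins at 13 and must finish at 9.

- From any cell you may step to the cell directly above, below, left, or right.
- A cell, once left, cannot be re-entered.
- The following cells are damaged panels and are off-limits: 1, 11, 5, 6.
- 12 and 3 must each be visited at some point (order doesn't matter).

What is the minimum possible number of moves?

6

Any route passes through 12 and 3 in some order between 13 and 9. Summing Manhattan distances along each leg and taking the cheapest ordering (13 → 12 → 3 → 9) gives a lower bound of 1 + 3 + 2 = 6 moves.
A route of 6 moves achieves this: 13 → 12 → 7 → 2 → 3 → 8 → 9.
Since 6 matches the lower bound, it is optimal.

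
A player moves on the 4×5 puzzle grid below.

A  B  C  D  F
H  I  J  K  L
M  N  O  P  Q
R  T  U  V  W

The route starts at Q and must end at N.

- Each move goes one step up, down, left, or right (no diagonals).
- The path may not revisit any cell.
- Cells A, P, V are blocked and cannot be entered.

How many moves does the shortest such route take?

5

The Manhattan distance from Q to N is |3−3| + |5−2| = 3, so at least 3 moves are needed.
That bound ignores the blocked cells. Measuring each leg by the fewest moves that actually steer around them (Q→N: 5) raises the lower bound to 5.
A route of 5 moves exists: Q → L → K → J → O → N.
Since 5 matches that lower bound, it is optimal.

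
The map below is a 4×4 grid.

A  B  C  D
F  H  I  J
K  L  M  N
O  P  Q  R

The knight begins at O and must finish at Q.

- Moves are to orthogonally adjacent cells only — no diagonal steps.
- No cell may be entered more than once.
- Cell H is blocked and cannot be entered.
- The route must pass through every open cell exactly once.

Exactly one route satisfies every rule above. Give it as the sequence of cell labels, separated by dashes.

Need to visit all 15 open cells exactly once, starting at O and ending at Q.
Cell B has only two open neighbours (A and C), so the path must pass straight through it: one of those is the cell it's entered from and the other is where it exits.
Route from O: right 1 to P, up 1 to L, left 1 to K, up 2 to A, right 3 to D, down 1 to J, left 1 to I, down 1 to M, right 1 to N, down 1 to R, left 1 to Q — 14 moves in all.
Check: all 15 open cells covered.

O - P - L - K - F - A - B - C - D - J - I - M - N - R - Q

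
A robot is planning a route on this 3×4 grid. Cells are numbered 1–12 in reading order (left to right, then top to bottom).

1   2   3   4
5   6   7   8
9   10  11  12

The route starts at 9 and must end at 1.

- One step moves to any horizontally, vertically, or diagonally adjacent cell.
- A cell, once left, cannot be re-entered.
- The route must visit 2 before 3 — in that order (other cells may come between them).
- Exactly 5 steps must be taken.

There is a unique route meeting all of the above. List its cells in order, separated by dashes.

9 - 5 - 2 - 3 - 6 - 1

The waypoints must appear in the order 2, 3, with no cell reused.
Route from 9: up to 5, up-right to 2, right to 3, down-left to 6, up-left to 1 — 5 moves in all.
Check: order respected (2 at step 2, 3 at step 3); 5 moves as required.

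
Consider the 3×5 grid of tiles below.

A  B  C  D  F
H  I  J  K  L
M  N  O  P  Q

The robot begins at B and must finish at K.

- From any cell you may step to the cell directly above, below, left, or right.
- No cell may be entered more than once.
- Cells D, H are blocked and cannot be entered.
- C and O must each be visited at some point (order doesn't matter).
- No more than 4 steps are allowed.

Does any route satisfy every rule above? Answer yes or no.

no

Even ignoring the no-revisit rule, getting from B to K, taking the cheapest ordering B → C → O → K needs at least 1 + 2 + 2 = 5 moves (Manhattan distance per leg), which exceeds the 4-move limit.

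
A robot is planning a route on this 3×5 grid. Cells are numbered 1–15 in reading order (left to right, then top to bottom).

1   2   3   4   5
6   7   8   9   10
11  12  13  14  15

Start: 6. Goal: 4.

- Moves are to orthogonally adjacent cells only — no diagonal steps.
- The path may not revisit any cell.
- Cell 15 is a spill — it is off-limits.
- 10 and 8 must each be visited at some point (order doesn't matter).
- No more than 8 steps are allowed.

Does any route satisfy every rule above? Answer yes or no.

yes

One route that works: 6 → 7 → 8 → 9 → 10 → 5 → 4.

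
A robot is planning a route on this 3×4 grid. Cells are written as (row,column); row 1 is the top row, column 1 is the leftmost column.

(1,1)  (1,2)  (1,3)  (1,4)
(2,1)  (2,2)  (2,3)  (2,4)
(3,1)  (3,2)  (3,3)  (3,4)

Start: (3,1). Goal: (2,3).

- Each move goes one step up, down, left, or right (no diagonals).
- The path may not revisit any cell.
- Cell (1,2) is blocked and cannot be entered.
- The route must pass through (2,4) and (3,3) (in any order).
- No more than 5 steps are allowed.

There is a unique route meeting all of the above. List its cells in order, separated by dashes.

(3,1) - (3,2) - (3,3) - (3,4) - (2,4) - (2,3)

The budget equals the shortest possible length, so every move has to be on a shortest route through the required cells.
Route from (3,1): 3× right (reaching (3,4)), up to (2,4), left to (2,3) — 5 moves in all.
Check: all required cells visited; 5 ≤ 5 moves.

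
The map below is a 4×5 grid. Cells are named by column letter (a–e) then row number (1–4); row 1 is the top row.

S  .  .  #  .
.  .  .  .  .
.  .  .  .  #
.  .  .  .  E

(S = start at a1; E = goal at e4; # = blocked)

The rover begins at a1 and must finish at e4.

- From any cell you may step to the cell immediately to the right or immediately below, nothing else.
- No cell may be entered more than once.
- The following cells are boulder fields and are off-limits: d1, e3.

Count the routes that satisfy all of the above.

19

A right/down-only route from a1 to e4 makes exactly 3 down-moves and 4 right-moves in some order.
With no other constraints that would be C(7,3) = 35 routes.
Subtract routes through each blocked cell (inclusion–exclusion for overlaps): − through d1: 4 − through e3: 15 + through d1&e3: 3 → 19.
That gives 19 routes.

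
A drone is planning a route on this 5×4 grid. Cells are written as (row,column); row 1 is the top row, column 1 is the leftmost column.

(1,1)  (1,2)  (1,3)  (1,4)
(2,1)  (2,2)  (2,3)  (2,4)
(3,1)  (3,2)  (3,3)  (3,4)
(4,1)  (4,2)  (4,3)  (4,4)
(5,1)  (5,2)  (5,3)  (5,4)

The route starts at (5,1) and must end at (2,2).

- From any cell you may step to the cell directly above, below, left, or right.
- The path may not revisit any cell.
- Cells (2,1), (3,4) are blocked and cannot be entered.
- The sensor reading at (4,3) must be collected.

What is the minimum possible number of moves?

6

Any route passes through (4,3) somewhere between (5,1) and (2,2). Summing Manhattan distances along the two legs ((5,1) → (4,3) → (2,2)) gives a lower bound of 3 + 3 = 6 moves.
A route of 6 moves achieves this: (5,1) → (4,1) → (4,2) → (4,3) → (3,3) → (2,3) → (2,2).
Since 6 matches the lower bound, it is optimal.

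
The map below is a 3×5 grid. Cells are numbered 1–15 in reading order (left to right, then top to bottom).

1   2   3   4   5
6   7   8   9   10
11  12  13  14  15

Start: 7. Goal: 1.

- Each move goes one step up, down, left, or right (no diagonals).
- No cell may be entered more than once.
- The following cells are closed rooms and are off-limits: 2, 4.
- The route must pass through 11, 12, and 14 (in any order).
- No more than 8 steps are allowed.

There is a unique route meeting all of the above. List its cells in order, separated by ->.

The budget equals the shortest possible length, so every move has to be on a shortest route through the required cells.
Route from 7: right 2 to 9, down 1 to 14, left 3 to 11, up 2 to 1 — 8 moves in all.
Check: all required cells visited; 8 ≤ 8 moves.

7 -> 8 -> 9 -> 14 -> 13 -> 12 -> 11 -> 6 -> 1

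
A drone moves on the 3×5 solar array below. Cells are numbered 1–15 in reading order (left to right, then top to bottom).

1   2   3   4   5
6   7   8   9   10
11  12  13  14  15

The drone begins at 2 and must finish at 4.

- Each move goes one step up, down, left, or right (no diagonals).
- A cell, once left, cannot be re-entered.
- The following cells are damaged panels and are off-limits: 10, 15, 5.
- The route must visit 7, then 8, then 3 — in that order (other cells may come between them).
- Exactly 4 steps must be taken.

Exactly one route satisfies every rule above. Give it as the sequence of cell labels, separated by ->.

2 -> 7 -> 8 -> 3 -> 4

The waypoints must appear in the order 7, 8, 3, with no cell reused.
Route from 2: down 1 to 7, right 1 to 8, up 1 to 3, right 1 to 4 — 4 moves in all.
Check: order respected (7 at step 1, 8 at step 2, 3 at step 3); 4 moves as required.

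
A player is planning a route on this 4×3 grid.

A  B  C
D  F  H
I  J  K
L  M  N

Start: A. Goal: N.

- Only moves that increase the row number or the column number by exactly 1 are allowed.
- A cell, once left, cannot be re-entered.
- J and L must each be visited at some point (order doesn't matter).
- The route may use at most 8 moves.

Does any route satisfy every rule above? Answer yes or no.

L is below but to the left of J: going J → L would need a leftward move and L → J an upward move, so no right/down-only route can visit both required cells.

no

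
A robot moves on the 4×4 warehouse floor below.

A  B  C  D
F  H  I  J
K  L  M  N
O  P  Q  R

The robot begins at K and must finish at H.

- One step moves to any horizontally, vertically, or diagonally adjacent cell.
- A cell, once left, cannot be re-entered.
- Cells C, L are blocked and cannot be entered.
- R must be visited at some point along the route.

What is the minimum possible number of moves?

Any route passes through R somewhere between K and H. Summing Chebyshev distances along the two legs (K → R → H) gives a lower bound of 3 + 2 = 5 moves.
A route of 5 moves achieves this: K → P → Q → R → M → H.
Since 5 matches the lower bound, it is optimal.

5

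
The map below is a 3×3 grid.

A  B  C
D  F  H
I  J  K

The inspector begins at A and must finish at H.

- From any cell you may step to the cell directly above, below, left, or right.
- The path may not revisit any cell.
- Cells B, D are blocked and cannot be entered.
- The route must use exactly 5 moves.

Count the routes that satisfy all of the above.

0

Need simple routes of exactly 5 moves from A to H (Manhattan distance 3, so 1 moves are spent on a detour and 1 undoing it).
No route satisfies every constraint, so the count is 0.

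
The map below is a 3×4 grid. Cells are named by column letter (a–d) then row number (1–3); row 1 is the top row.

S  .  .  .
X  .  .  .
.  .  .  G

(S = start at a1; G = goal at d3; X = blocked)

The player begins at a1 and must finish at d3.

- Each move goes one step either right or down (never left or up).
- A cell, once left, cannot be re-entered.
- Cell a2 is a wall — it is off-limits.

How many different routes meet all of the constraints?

A right/down-only route from a1 to d3 makes exactly 2 down-moves and 3 right-moves in some order.
With no other constraints that would be C(5,2) = 10 routes.
Subtract routes through each blocked cell (inclusion–exclusion for overlaps): − through a2: 4 → 6.
That gives 6 routes.

6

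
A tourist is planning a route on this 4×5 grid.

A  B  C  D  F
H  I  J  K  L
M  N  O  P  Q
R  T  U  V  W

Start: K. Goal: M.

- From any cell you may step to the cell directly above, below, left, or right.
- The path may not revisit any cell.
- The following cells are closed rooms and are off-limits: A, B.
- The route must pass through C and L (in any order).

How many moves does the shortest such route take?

Any route passes through C and L in some order between K and M. Summing Manhattan distances along each leg and taking the cheapest ordering (K → L → C → M) gives a lower bound of 1 + 3 + 4 = 8 moves.
A route of 8 moves achieves this: K → L → F → D → C → J → O → N → M.
Since 8 matches the lower bound, it is optimal.

8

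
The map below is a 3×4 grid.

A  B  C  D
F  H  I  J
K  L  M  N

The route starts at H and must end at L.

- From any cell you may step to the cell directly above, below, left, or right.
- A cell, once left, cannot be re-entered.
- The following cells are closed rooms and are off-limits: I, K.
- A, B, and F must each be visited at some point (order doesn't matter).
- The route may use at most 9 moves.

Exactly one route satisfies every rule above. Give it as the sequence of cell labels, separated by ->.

The budget equals the shortest possible length, so every move has to be on a shortest route through the required cells.
Route from H: left to F, up to A, 3× right (reaching D), 2× down (reaching N), 2× left (reaching L) — 9 moves in all.
Check: all required cells visited; 9 ≤ 9 moves.

H -> F -> A -> B -> C -> D -> J -> N -> M -> L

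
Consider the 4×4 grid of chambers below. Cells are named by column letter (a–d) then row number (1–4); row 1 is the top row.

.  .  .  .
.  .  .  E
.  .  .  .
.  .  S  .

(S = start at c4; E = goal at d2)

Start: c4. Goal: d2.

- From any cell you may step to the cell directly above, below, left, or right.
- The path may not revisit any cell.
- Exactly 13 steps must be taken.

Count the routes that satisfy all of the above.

Need simple routes of exactly 13 moves from c4 to d2 (Manhattan distance 3, so 5 moves are spent on a detour and 5 undoing it).
Branch systematically from the start, pruning whenever the remaining move budget drops below the Manhattan distance to d2 or differs from it in parity. Grouping the completions by first move — via c3: 2; via b4: 4; via d4: 8 — and summing: 2 + 4 + 8 = 14.
That gives 14 routes.

14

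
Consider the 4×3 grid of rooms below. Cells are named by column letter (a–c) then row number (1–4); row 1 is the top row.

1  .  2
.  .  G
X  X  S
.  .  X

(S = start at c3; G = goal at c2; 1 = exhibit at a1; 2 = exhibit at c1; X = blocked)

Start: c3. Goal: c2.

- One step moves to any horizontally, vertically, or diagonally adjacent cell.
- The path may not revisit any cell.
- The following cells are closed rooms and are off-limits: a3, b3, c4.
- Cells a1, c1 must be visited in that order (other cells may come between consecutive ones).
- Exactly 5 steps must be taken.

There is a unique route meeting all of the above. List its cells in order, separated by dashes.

c3 - b2 - a1 - b1 - c1 - c2

The waypoints must appear in the order a1, c1, with no cell reused.
Route from c3: up-left 2 to a1, right 2 to c1, down 1 to c2 — 5 moves in all.
Check: order respected (1 at step 2, 2 at step 4); 5 moves as required.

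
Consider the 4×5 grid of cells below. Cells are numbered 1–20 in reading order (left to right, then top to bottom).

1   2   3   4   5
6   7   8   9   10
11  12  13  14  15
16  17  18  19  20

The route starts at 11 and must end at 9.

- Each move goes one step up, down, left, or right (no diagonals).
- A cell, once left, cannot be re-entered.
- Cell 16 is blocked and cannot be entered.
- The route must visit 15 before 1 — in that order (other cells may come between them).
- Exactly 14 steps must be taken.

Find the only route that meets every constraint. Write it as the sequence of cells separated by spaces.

The waypoints must appear in the order 15, 1, with no cell reused.
Route from 11: 4× right (reaching 15), 2× up (reaching 5), 4× left (reaching 1), down to 6, 3× right (reaching 9) — 14 moves in all.
Check: order respected (15 at step 4, 1 at step 10); 14 moves as required.

11 12 13 14 15 10 5 4 3 2 1 6 7 8 9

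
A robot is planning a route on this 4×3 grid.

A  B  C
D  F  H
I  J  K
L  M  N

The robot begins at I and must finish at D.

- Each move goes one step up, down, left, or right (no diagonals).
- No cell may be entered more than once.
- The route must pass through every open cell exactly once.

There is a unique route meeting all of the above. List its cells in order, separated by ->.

Need to visit all 12 open cells exactly once, starting at I and ending at D.
Cell C has only two open neighbours (H and B), so the path must pass straight through it: one of those is the cell it's entered from and the other is where it exits.
Route from I: down 1 to L, right 2 to N, up 1 to K, left 1 to J, up 1 to F, right 1 to H, up 1 to C, left 2 to A, down 1 to D — 11 moves in all.
Check: all 12 open cells covered.

I -> L -> M -> N -> K -> J -> F -> H -> C -> B -> A -> D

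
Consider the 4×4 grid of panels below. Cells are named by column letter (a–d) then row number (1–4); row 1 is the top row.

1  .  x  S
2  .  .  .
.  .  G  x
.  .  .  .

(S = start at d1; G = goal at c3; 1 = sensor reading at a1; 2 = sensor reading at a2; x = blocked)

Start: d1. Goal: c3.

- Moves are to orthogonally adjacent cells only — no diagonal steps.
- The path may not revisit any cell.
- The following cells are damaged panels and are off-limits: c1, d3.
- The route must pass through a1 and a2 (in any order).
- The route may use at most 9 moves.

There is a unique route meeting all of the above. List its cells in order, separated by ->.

The 9-move cap with required stops at a1, a2 leaves no slack for detours.
Route from d1: down to d2, 2× left (reaching b2), up to b1, left to a1, 2× down (reaching a3), 2× right (reaching c3) — 9 moves in all.
Check: all required cells visited; 9 ≤ 9 moves.

d1 -> d2 -> c2 -> b2 -> b1 -> a1 -> a2 -> a3 -> b3 -> c3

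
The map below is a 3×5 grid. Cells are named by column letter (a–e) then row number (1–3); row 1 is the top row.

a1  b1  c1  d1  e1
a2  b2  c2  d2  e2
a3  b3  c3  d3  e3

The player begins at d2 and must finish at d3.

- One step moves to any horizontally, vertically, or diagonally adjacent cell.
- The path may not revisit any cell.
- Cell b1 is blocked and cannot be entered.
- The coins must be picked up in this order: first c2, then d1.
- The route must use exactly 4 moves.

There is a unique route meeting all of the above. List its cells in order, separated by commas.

d2, c2, d1, e2, d3

The waypoints must appear in the order c2, d1, with no cell reused.
Route from d2: left to c2, up-right to d1, down-right to e2, down-left to d3 — 4 moves in all.
Check: order respected (c2 at step 1, d1 at step 2); 4 moves as required.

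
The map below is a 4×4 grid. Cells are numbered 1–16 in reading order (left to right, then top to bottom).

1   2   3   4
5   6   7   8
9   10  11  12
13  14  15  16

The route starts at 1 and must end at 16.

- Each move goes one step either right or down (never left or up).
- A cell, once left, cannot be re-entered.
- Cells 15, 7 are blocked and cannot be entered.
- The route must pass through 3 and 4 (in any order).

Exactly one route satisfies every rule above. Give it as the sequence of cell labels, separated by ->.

Moves only go right or down, so the column and row indices never decrease.
Route from 1: 3× right (reaching 4), 3× down (reaching 16) — 6 moves in all.
Check: all required cells visited.

1 -> 2 -> 3 -> 4 -> 8 -> 12 -> 16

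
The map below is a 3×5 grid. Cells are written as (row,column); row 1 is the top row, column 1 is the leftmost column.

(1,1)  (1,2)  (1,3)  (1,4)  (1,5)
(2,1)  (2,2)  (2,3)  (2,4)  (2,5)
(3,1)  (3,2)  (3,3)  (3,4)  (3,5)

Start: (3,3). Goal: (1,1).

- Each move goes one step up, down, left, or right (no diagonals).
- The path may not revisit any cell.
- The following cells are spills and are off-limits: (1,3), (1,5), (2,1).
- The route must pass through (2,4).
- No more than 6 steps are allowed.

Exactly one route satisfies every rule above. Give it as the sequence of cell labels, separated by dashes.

(3,3) - (3,4) - (2,4) - (2,3) - (2,2) - (1,2) - (1,1)

Any route must reach (2,4) and still end at (1,1) within 6 moves, so the order of the required stops is forced.
Route from (3,3): right 1 to (3,4), up 1 to (2,4), left 2 to (2,2), up 1 to (1,2), left 1 to (1,1) — 6 moves in all.
Check: all required cells visited; 6 ≤ 6 moves.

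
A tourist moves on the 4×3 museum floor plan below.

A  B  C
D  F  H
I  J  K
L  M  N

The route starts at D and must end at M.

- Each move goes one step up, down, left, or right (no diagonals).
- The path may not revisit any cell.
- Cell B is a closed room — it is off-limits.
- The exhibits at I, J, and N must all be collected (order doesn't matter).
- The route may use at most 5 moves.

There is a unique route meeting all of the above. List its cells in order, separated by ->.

Any route must reach I, J, and N and still end at M within 5 moves, so the order of the required stops is forced.
Route from D: down to I, 2× right (reaching K), down to N, left to M — 5 moves in all.
Check: all required cells visited; 5 ≤ 5 moves.

D -> I -> J -> K -> N -> M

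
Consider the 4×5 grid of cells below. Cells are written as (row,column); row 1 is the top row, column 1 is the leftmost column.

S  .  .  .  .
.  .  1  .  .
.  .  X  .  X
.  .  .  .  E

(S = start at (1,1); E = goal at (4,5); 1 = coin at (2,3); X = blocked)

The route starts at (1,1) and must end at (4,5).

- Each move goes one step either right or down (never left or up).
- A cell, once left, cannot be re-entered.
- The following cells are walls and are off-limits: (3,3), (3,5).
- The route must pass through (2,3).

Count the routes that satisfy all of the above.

A right/down-only route from (1,1) to (4,5) makes exactly 3 down-moves and 4 right-moves in some order.
With no other constraints that would be C(7,3) = 35 routes.
Split at (2,3) and multiply the segment counts (each segment already excludes blocked cells): (1,1)→(2,3): 3; (2,3)→(4,5): 1; product = 3.
That gives 3 routes.

3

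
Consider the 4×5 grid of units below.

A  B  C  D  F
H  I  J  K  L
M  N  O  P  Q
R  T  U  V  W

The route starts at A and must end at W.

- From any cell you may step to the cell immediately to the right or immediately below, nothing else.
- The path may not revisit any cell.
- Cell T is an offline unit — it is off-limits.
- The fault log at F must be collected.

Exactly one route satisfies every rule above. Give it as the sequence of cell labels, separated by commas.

A, B, C, D, F, L, Q, W

Moves only go right or down, so the column and row indices never decrease.
Route from A: 4× right (reaching F), 3× down (reaching W) — 7 moves in all.
Check: all required cells visited.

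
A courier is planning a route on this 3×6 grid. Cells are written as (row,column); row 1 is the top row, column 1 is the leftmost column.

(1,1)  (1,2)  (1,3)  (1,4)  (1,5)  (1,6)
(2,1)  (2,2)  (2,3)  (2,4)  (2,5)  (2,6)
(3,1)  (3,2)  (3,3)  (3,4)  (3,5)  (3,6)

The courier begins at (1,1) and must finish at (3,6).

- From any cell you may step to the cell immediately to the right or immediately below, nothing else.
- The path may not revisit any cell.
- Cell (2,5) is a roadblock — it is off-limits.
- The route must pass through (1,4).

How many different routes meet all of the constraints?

A right/down-only route from (1,1) to (3,6) makes exactly 2 down-moves and 5 right-moves in some order.
With no other constraints that would be C(7,2) = 21 routes.
Split at (1,4) and multiply the segment counts (each segment already excludes blocked cells): (1,1)→(1,4): 1; (1,4)→(3,6): 2; product = 2.
That gives 2 routes.

2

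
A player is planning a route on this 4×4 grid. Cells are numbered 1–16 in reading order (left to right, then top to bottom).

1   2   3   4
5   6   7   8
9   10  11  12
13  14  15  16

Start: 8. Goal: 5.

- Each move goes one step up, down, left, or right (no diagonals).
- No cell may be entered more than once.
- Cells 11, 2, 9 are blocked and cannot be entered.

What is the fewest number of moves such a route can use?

The Manhattan distance from 8 to 5 is |2−2| + |4−1| = 3, so at least 3 moves are needed.
A route of 3 moves achieves this: 8 → 7 → 6 → 5.
Since 3 matches the lower bound, it is optimal.

3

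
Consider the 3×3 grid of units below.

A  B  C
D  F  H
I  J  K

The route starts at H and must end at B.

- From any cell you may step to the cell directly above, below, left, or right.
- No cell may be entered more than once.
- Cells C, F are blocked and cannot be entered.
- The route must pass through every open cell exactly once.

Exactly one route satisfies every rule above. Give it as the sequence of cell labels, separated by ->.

H -> K -> J -> I -> D -> A -> B

Need to visit all 7 open cells exactly once, starting at H and ending at B.
Cell A has only two open neighbours (D and B), so the path must pass straight through it: one of those is the cell it's entered from and the other is where it exits.
Route from H: down 1 to K, left 2 to I, up 2 to A, right 1 to B — 6 moves in all.
Check: all 7 open cells covered.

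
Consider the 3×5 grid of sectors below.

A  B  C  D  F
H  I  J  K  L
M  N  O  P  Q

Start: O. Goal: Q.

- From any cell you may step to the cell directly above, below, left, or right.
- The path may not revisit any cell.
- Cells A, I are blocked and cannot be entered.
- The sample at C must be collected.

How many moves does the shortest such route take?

Any route passes through C somewhere between O and Q. Summing Manhattan distances along the two legs (O → C → Q) gives a lower bound of 2 + 4 = 6 moves.
A route of 6 moves achieves this: O → J → C → D → K → P → Q.
Since 6 matches the lower bound, it is optimal.

6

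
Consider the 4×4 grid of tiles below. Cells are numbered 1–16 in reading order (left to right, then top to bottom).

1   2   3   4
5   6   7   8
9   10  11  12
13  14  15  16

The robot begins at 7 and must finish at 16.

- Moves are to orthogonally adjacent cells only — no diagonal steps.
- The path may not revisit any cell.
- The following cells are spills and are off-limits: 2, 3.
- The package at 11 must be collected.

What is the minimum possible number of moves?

3

Any route passes through 11 somewhere between 7 and 16. Summing Manhattan distances along the two legs (7 → 11 → 16) gives a lower bound of 1 + 2 = 3 moves.
A route of 3 moves achieves this: 7 → 11 → 15 → 16.
Since 3 matches the lower bound, it is optimal.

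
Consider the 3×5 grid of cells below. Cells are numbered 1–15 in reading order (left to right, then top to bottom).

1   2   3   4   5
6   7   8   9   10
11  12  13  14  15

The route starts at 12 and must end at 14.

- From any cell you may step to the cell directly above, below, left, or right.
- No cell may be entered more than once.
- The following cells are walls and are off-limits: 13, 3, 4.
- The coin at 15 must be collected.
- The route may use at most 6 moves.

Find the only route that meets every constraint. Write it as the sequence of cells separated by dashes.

The budget equals the shortest possible length, so every move has to be on a shortest route through the required cells.
Route from 12: up 1 to 7, right 3 to 10, down 1 to 15, left 1 to 14 — 6 moves in all.
Check: all required cells visited; 6 ≤ 6 moves.

12 - 7 - 8 - 9 - 10 - 15 - 14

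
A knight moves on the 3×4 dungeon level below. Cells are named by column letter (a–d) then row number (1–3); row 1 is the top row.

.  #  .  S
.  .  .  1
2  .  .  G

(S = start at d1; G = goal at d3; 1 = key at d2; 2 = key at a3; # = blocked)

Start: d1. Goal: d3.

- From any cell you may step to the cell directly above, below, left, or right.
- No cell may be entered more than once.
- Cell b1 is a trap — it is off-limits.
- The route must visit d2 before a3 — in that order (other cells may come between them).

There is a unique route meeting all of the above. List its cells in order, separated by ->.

d1 -> d2 -> c2 -> b2 -> a2 -> a3 -> b3 -> c3 -> d3

The waypoints must appear in the order d2, a3, with no cell reused.
Route from d1: down 1 to d2, left 3 to a2, down 1 to a3, right 3 to d3 — 8 moves in all.
Check: order respected (1 at step 1, 2 at step 5).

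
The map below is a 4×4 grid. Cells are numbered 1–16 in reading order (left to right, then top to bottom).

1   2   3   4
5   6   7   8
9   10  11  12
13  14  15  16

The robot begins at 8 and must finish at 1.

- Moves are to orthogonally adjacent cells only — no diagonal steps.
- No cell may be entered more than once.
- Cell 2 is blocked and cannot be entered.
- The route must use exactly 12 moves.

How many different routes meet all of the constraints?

Need simple routes of exactly 12 moves from 8 to 1 (Manhattan distance 4, so 4 moves are spent on a detour and 4 undoing it).
Branch systematically from the start, pruning whenever the remaining move budget drops below the Manhattan distance to 1 or differs from it in parity. Grouping the completions by first move — via 4: 5; via 12: 2; via 7: 2 — and summing: 5 + 2 + 2 = 9.
That gives 9 routes.

9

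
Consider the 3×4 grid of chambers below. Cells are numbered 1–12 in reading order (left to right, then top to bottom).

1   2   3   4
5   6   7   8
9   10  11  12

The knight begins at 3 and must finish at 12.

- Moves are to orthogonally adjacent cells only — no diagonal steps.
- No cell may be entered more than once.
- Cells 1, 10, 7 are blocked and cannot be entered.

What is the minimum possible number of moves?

The Manhattan distance from 3 to 12 is |1−3| + |3−4| = 3, so at least 3 moves are needed.
A route of 3 moves achieves this: 3 → 4 → 8 → 12.
Since 3 matches the lower bound, it is optimal.

3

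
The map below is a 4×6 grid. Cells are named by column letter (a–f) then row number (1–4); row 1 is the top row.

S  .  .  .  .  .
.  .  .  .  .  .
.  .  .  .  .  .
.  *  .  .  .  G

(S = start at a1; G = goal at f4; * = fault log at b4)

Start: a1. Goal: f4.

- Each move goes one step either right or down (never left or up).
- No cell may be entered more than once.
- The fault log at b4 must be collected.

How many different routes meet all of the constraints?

4

A right/down-only route from a1 to f4 makes exactly 3 down-moves and 5 right-moves in some order.
With no other constraints that would be C(8,3) = 56 routes.
Split at b4 and multiply the segment counts: a1→b4: 4; b4→f4: 1; product = 4.
That gives 4 routes.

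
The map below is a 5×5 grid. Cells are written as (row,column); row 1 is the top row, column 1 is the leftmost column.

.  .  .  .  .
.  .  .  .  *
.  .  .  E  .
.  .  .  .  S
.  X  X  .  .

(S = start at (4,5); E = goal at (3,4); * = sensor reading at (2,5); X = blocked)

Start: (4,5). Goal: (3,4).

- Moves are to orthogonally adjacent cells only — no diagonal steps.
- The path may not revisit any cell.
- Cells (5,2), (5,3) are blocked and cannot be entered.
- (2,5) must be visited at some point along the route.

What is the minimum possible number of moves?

4

Any route passes through (2,5) somewhere between (4,5) and (3,4). Summing Manhattan distances along the two legs ((4,5) → (2,5) → (3,4)) gives a lower bound of 2 + 2 = 4 moves.
A route of 4 moves achieves this: (4,5) → (3,5) → (2,5) → (2,4) → (3,4).
Since 4 matches the lower bound, it is optimal.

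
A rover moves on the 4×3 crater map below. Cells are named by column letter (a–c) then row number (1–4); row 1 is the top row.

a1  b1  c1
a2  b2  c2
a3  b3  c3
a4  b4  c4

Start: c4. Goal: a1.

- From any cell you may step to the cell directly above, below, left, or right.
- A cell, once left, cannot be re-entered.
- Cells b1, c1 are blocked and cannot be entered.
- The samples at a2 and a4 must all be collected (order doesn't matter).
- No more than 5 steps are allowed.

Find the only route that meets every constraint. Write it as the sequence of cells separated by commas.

c4, b4, a4, a3, a2, a1

The budget equals the shortest possible length, so every move has to be on a shortest route through the required cells.
Route from c4: 2× left (reaching a4), 3× up (reaching a1) — 5 moves in all.
Check: all required cells visited; 5 ≤ 5 moves.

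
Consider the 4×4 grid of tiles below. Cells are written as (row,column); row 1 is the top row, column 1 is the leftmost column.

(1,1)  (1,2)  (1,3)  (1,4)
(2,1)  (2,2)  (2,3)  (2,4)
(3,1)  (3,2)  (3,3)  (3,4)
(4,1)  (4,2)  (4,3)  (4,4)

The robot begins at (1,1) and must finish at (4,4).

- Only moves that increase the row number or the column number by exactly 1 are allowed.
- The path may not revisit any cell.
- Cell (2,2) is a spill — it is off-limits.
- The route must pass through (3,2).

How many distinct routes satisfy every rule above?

3

A right/down-only route from (1,1) to (4,4) makes exactly 3 down-moves and 3 right-moves in some order.
With no other constraints that would be C(6,3) = 20 routes.
Split at (3,2) and multiply the segment counts (each segment already excludes blocked cells): (1,1)→(3,2): 1; (3,2)→(4,4): 3; product = 3.
That gives 3 routes.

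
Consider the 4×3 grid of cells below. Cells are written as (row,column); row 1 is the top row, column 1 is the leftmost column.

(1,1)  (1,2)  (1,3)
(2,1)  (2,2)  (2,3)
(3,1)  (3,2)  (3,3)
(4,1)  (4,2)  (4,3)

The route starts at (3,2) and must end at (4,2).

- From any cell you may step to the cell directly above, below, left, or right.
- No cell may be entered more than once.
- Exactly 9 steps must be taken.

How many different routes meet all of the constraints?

8

Need simple routes of exactly 9 moves from (3,2) to (4,2) (Manhattan distance 1, so 4 moves are spent on a detour and 4 undoing it).
Enumerating: (3,2) (2,2) (2,1) (1,1) (1,2) (1,3) (2,3) (3,3) (4,3) (4,2) | (3,2) (2,2) (2,3) (1,3) (1,2) (1,1) (2,1) (3,1) (4,1) (4,2) | (3,2) (3,1) (2,1) (1,1) (1,2) (2,2) (2,3) (3,3) (4,3) (4,2) | (3,2) (3,1) (2,1) (1,1) (1,2) (1,3) (2,3) (3,3) (4,3) (4,2) | (3,2) (3,1) (2,1) (2,2) (1,2) (1,3) (2,3) (3,3) (4,3) (4,2) | (3,2) (3,3) (2,3) (1,3) (1,2) (2,2) (2,1) (3,1) (4,1) (4,2) | (3,2) (3,3) (2,3) (1,3) (1,2) (1,1) (2,1) (3,1) (4,1) (4,2) | (3,2) (3,3) (2,3) (2,2) (1,2) (1,1) (2,1) (3,1) (4,1) (4,2).
That gives 8 routes.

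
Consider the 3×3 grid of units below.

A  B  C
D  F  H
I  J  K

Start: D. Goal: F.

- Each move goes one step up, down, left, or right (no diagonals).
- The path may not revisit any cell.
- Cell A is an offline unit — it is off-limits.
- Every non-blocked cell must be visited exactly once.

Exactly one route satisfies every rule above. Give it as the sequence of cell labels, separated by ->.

D -> I -> J -> K -> H -> C -> B -> F

Need to visit all 8 open cells exactly once, starting at D and ending at F.
Cell B has only two open neighbours (F and C), so the path must pass straight through it: one of those is the cell it's entered from and the other is where it exits.
Route from D: down to I, 2× right (reaching K), 2× up (reaching C), left to B, down to F — 7 moves in all.
Check: all 8 open cells covered.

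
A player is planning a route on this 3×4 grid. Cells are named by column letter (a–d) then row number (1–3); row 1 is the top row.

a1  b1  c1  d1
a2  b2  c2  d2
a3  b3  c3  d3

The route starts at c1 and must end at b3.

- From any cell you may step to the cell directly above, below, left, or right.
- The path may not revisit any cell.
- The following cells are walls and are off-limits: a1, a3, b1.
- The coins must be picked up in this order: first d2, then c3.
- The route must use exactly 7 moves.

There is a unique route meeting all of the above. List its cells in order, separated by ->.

c1 -> d1 -> d2 -> d3 -> c3 -> c2 -> b2 -> b3

The waypoints must appear in the order d2, c3, with no cell reused.
Route from c1: right 1 to d1, down 2 to d3, left 1 to c3, up 1 to c2, left 1 to b2, down 1 to b3 — 7 moves in all.
Check: order respected (d2 at step 2, c3 at step 4); 7 moves as required.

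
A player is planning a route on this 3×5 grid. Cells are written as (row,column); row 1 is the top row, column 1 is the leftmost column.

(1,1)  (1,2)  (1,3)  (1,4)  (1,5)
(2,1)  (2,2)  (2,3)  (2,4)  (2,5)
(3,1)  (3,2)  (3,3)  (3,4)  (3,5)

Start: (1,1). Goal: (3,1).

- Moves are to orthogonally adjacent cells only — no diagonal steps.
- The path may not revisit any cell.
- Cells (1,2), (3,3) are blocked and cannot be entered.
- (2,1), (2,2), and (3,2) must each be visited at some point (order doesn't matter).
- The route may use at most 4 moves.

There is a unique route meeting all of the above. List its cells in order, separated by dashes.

Any route must reach (2,1), (2,2), and (3,2) and still end at (3,1) within 4 moves, so the order of the required stops is forced.
Route from (1,1): down to (2,1), right to (2,2), down to (3,2), left to (3,1) — 4 moves in all.
Check: all required cells visited; 4 ≤ 4 moves.

(1,1) - (2,1) - (2,2) - (3,2) - (3,1)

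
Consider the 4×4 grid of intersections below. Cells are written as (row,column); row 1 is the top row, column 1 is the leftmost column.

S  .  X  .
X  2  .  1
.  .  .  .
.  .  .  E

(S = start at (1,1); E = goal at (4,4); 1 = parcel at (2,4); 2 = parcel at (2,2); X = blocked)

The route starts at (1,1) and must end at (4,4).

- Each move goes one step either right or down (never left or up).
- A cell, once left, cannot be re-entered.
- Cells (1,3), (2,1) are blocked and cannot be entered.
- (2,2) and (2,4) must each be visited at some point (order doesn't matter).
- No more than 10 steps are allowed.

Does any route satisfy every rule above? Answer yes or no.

One route that works: (1,1) → (1,2) → (2,2) → (2,3) → (2,4) → (3,4) → (4,4).

yes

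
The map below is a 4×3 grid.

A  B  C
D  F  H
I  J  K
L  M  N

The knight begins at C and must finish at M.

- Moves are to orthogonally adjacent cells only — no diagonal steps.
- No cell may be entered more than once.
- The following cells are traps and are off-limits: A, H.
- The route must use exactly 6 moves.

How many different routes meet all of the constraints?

4

Need simple routes of exactly 6 moves from C to M (Manhattan distance 4, so 1 moves are spent on a detour and 1 undoing it).
Enumerating: C B F J I L M | C B F J K N M | C B F D I L M | C B F D I J M.
That gives 4 routes.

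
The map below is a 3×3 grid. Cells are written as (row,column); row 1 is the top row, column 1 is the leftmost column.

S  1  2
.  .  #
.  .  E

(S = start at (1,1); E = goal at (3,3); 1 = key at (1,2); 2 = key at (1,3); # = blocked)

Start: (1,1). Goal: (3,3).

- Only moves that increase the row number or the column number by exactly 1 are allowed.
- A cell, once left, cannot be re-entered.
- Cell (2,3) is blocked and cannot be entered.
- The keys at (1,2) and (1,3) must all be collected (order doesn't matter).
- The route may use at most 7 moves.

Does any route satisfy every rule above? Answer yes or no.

Right/down moves force the required cells to be taken in the order (1,2), (1,3). Every right/down route from (1,3) to (3,3) runs into a blocked cell, so that leg cannot be completed.

no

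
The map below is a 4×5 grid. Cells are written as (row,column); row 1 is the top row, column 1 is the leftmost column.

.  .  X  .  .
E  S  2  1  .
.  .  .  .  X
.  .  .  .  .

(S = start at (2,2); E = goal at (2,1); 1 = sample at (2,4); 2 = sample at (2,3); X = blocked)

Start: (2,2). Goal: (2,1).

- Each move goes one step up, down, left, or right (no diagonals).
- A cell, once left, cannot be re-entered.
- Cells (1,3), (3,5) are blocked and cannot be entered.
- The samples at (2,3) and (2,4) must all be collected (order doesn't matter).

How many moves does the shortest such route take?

Any route passes through (2,3) and (2,4) in some order between (2,2) and (2,1). Summing Manhattan distances along each leg and taking the cheapest ordering ((2,2) → (2,4) → (2,3) → (2,1)) gives a lower bound of 2 + 1 + 2 = 5 moves.
The shortest route satisfying every rule uses 7 moves: (2,2) → (2,3) → (2,4) → (3,4) → (3,3) → (3,2) → (3,1) → (2,1).
The bound of 5 isn't tight here; checking systematically, no route of length 5 through 6 satisfies every constraint, so 7 is the minimum.

7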